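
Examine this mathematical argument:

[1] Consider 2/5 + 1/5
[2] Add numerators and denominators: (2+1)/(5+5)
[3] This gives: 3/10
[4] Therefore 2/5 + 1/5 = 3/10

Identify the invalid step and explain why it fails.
Step 2: Add numerators and denominators: (2+1)/(5+5)

Step 2 incorrectly adds fractions by separately adding numerators and denominators. This is wrong. The correct method requires a common denominator: 2/5 + 1/5 = (2×5 + 1×5)/(5×5) = 15/25 = 3/5. The method used gives 3/10, which is different.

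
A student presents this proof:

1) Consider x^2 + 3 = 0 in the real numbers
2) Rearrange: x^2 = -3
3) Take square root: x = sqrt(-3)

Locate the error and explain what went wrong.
Step 3: Take square root: x = sqrt(-3)

Step 3 takes the square root of -3, which is negative. In the real number system, the square root of a negative number is undefined. The equation x^2 + 3 = 0 has no real solutions. Square roots of negative numbers only exist in the complex numbers.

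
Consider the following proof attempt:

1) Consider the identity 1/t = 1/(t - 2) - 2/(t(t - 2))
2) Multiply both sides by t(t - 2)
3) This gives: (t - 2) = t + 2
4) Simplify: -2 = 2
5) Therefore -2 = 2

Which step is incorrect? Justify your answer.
Step 3: This gives: (t - 2) = t + 2

Step 3 makes a sign error when clearing denominators. Multiplying -2/(t(t - 2)) by t(t - 2) gives -2, not +2. The correct result is (t - 2) = t - 2, which is trivially true, not (t - 2) = t + 2. (Step 1 is a valid identity: 1/(t - 2) - 2/(t(t - 2)) = (t - 2)/(t(t - 2)) = 1/t.)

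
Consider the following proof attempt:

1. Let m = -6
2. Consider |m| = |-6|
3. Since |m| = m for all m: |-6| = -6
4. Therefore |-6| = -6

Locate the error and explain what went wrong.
Step 3: Since |m| = m for all m: |-6| = -6

Step 3 incorrectly states that |m| = m for all m. The correct definition is |m| = m when m >= 0, and |m| = -m when m < 0. Since -6 < 0, we have |-6| = -(-6) = 6, not -6.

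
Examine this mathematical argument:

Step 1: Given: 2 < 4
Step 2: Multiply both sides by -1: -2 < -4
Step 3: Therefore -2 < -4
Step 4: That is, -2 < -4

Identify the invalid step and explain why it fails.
Step 2: Multiply both sides by -1: -2 < -4

Step 2 multiplies both sides by -1 but fails to reverse the inequality sign. When multiplying (or dividing) an inequality by a negative number, the direction must be reversed. Since 2 < 4, we should get -2 > -4, i.e., -2 > -4.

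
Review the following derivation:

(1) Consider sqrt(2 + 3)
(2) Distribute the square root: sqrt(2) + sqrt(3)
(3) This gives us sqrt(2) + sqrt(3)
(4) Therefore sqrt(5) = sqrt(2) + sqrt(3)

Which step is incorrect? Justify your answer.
Step 2: Distribute the square root: sqrt(2) + sqrt(3)

Step 2 incorrectly 'distributes' the square root over addition. The square root function does not distribute: sqrt(a + b) ≠ sqrt(a) + sqrt(b). In fact, sqrt(2 + 3) = sqrt(5) ≈ 2.2361, while sqrt(2) + sqrt(3) ≈ 3.1463.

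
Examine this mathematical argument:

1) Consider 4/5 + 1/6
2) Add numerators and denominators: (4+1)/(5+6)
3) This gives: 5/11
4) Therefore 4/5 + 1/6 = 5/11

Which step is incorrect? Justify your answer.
Step 2: Add numerators and denominators: (4+1)/(5+6)

Step 2 incorrectly adds fractions by separately adding numerators and denominators. This is wrong. The correct method requires a common denominator: 4/5 + 1/6 = (4×6 + 1×5)/(5×6) = 29/30 = 29/30. The method used gives 5/11, which is different.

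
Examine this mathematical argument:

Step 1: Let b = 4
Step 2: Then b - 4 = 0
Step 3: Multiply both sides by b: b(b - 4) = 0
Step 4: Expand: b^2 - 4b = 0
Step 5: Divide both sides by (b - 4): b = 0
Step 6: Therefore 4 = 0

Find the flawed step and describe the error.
Step 5: Divide both sides by (b - 4): b = 0

Step 5 divides both sides by (b - 4). However, since b = 4, we have (b - 4) = 0. Division by zero is undefined, making this step invalid.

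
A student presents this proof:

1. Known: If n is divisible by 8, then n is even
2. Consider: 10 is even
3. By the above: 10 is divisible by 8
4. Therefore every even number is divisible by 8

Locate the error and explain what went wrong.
Step 3: By the above: 10 is divisible by 8

Step 3 commits the fallacy of affirming the consequent. The known fact 'divisible by 8 → even' does NOT imply 'even → divisible by 8'. That would be the converse, which is false. For example, 10 is even but 10 ÷ 8 = 1.25, which is not an integer.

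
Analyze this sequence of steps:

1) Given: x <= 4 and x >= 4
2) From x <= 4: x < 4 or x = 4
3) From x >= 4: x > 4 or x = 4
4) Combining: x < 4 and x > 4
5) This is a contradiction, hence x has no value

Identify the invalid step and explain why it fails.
Step 4: Combining: x < 4 and x > 4

Step 4 incorrectly combines the conditions. From x <= 4 and x >= 4, the intersection is x = 4. The error treats the 'or' cases as 'and' requirements. The correct conclusion is that x = 4 is the unique solution, not that no solution exists.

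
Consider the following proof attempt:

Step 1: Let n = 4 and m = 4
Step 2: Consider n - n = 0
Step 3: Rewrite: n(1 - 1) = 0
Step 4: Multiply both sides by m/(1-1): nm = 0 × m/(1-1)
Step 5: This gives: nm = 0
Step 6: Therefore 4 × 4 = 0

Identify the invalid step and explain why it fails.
Step 4: Multiply both sides by m/(1-1): nm = 0 × m/(1-1)

Step 4 multiplies both sides by m/(1-1). However, 1-1 = 0, so this is multiplication by m/0, which is undefined. We cannot multiply by an undefined expression.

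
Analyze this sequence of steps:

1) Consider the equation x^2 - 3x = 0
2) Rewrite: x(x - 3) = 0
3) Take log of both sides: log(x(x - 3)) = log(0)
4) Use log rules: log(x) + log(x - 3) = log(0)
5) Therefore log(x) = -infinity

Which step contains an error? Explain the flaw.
Step 3: Take log of both sides: log(x(x - 3)) = log(0)

Step 3 takes the logarithm of both sides, resulting in log(0) on the right side. The logarithm is only defined for positive numbers; log(0) is undefined (approaches negative infinity). This operation is invalid.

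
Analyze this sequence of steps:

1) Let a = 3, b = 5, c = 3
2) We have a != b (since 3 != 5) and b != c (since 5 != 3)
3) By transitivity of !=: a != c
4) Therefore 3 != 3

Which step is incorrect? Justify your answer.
Step 3: By transitivity of !=: a != c

Step 3 incorrectly applies transitivity to the '!=' relation. Transitivity states: if a R b and b R c, then a R c. However, '!=' is not transitive. Counterexample: 3 != 5 and 5 != 3, but 3 = 3 (both equal 3). Transitivity holds for relations like <, <=, =, but not for !=.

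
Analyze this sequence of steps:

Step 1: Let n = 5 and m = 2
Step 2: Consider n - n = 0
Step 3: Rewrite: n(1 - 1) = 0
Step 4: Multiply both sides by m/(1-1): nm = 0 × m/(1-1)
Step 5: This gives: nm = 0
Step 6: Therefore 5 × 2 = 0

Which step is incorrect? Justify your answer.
Step 4: Multiply both sides by m/(1-1): nm = 0 × m/(1-1)

Step 4 multiplies both sides by m/(1-1). However, 1-1 = 0, so this is multiplication by m/0, which is undefined. We cannot multiply by an undefined expression.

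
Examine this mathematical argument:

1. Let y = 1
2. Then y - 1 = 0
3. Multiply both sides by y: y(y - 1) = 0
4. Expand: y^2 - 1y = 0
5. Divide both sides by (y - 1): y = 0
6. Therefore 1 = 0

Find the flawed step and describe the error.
Step 5: Divide both sides by (y - 1): y = 0

Step 5 divides both sides by (y - 1). However, since y = 1, we have (y - 1) = 0. Division by zero is undefined, making this step invalid.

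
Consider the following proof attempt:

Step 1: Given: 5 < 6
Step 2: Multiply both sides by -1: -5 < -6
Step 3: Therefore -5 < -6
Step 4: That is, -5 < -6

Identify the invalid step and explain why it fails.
Step 2: Multiply both sides by -1: -5 < -6

Step 2 multiplies both sides by -1 but fails to reverse the inequality sign. When multiplying (or dividing) an inequality by a negative number, the direction must be reversed. Since 5 < 6, we should get -5 > -6, i.e., -5 > -6.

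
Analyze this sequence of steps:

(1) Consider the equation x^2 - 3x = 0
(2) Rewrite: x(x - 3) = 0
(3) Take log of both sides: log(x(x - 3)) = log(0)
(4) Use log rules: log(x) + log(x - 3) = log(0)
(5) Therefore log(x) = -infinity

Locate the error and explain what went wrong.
Step 3: Take log of both sides: log(x(x - 3)) = log(0)

Step 3 takes the logarithm of both sides, resulting in log(0) on the right side. The logarithm is only defined for positive numbers; log(0) is undefined (approaches negative infinity). This operation is invalid.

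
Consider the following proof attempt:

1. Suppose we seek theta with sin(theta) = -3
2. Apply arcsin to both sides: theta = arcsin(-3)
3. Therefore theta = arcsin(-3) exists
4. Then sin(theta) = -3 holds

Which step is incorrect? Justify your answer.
Step 2: Apply arcsin to both sides: theta = arcsin(-3)

Step 2 applies arcsin to -3. However, arcsin(x) is only defined for x in [-1, 1] because sin(theta) can only produce values in that range. Since |-3| > 1, arcsin(-3) is undefined. There is no angle whose sine equals -3.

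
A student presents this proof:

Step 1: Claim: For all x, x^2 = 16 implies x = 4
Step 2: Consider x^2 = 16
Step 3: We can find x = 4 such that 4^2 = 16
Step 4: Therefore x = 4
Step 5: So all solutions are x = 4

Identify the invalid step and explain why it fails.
Step 4: Therefore x = 4

Step 4 incorrectly concludes that x = 4 is the only solution. The proof shows that x = 4 is A solution (existence), but does not show it is the ONLY solution (uniqueness). In fact, x = -4 is also a solution since (-4)^2 = 16. Finding one solution doesn't prove there are no others.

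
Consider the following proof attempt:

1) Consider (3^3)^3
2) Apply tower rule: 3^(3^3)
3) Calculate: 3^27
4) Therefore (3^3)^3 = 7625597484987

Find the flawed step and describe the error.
Step 2: Apply tower rule: 3^(3^3)

Step 2 incorrectly states that (a^b)^c = a^(b^c). The correct rule is (a^b)^c = a^(b×c). The actual value is (3^3)^3 = 3^9 = 19683, not 3^27 = 7625597484987.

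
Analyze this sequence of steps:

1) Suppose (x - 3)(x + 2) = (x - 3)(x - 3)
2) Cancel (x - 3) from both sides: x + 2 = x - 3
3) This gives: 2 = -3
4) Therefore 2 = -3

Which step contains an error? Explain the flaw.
Step 2: Cancel (x - 3) from both sides: x + 2 = x - 3

Step 2 cancels (x - 3) from both sides. This is only valid if (x - 3) ≠ 0, i.e., x ≠ 3. When x = 3, both sides equal zero regardless of the other factors. The correct approach requires considering x = 3 as a separate case.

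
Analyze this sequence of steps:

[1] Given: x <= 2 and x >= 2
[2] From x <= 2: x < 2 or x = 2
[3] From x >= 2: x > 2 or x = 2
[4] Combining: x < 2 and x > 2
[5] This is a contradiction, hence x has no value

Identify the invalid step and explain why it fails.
Step 4: Combining: x < 2 and x > 2

Step 4 incorrectly combines the conditions. From x <= 2 and x >= 2, the intersection is x = 2. The error treats the 'or' cases as 'and' requirements. The correct conclusion is that x = 2 is the unique solution, not that no solution exists.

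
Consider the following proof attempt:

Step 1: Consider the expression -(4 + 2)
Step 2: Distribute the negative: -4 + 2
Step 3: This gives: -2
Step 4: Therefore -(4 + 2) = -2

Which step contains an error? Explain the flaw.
Step 2: Distribute the negative: -4 + 2

Step 2 incorrectly distributes the negative sign. The correct distribution is -(4 + 2) = -4 - 2 = -6. The negative must be applied to both terms, not just the first. The error treats -(4 + 2) as -4 + 2, which equals -2 instead of -6.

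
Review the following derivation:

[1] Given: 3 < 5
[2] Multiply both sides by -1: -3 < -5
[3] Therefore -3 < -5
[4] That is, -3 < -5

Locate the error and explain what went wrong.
Step 2: Multiply both sides by -1: -3 < -5

Step 2 multiplies both sides by -1 but fails to reverse the inequality sign. When multiplying (or dividing) an inequality by a negative number, the direction must be reversed. Since 3 < 5, we should get -3 > -5, i.e., -3 > -5.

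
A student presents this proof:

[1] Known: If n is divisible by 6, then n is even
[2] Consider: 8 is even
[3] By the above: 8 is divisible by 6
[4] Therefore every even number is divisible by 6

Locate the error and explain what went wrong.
Step 3: By the above: 8 is divisible by 6

Step 3 commits the fallacy of affirming the consequent. The known fact 'divisible by 6 → even' does NOT imply 'even → divisible by 6'. That would be the converse, which is false. For example, 8 is even but 8 ÷ 6 = 1.33, which is not an integer.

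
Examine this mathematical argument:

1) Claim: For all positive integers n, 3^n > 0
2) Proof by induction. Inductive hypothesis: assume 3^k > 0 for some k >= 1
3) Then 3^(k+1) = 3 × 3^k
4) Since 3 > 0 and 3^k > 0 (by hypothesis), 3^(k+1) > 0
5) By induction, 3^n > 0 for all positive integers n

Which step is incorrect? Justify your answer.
Step 5: By induction, 3^n > 0 for all positive integers n

Step 5 concludes the proof by induction, but no base case was ever established. A valid induction proof requires: (1) a base case proving 3^1 > 0, and (2) an inductive step showing IF 3^k > 0 THEN 3^(k+1) > 0. Steps 2-4 correctly establish the inductive step, but without the base case the conclusion in step 5 does not follow.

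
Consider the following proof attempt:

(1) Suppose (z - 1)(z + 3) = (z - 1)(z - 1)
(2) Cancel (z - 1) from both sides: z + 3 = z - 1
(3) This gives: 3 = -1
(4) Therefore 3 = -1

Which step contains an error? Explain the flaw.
Step 2: Cancel (z - 1) from both sides: z + 3 = z - 1

Step 2 cancels (z - 1) from both sides. This is only valid if (z - 1) ≠ 0, i.e., z ≠ 1. When z = 1, both sides equal zero regardless of the other factors. The correct approach requires considering z = 1 as a separate case.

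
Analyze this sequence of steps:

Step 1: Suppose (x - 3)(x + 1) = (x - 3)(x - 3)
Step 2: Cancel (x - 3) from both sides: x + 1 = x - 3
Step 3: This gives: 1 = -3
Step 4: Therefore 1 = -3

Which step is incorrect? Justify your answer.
Step 2: Cancel (x - 3) from both sides: x + 1 = x - 3

Step 2 cancels (x - 3) from both sides. This is only valid if (x - 3) ≠ 0, i.e., x ≠ 3. When x = 3, both sides equal zero regardless of the other factors. The correct approach requires considering x = 3 as a separate case.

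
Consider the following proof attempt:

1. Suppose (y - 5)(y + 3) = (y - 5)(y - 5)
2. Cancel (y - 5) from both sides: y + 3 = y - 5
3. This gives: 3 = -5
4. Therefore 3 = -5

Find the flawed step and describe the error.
Step 2: Cancel (y - 5) from both sides: y + 3 = y - 5

Step 2 cancels (y - 5) from both sides. This is only valid if (y - 5) ≠ 0, i.e., y ≠ 5. When y = 5, both sides equal zero regardless of the other factors. The correct approach requires considering y = 5 as a separate case.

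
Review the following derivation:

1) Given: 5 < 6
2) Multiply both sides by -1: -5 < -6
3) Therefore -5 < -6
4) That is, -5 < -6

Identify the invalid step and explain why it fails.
Step 2: Multiply both sides by -1: -5 < -6

Step 2 multiplies both sides by -1 but fails to reverse the inequality sign. When multiplying (or dividing) an inequality by a negative number, the direction must be reversed. Since 5 < 6, we should get -5 > -6, i.e., -5 > -6.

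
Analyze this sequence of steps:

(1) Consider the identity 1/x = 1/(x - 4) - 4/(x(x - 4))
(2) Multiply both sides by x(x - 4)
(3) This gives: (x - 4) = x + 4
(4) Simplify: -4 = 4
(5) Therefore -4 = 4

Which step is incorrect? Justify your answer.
Step 3: This gives: (x - 4) = x + 4

Step 3 makes a sign error when clearing denominators. Multiplying -4/(x(x - 4)) by x(x - 4) gives -4, not +4. The correct result is (x - 4) = x - 4, which is trivially true, not (x - 4) = x + 4. (Step 1 is a valid identity: 1/(x - 4) - 4/(x(x - 4)) = (x - 4)/(x(x - 4)) = 1/x.)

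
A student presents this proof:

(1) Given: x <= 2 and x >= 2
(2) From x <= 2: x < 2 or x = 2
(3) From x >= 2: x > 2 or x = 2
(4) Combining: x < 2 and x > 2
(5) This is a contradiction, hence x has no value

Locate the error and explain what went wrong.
Step 4: Combining: x < 2 and x > 2

Step 4 incorrectly combines the conditions. From x <= 2 and x >= 2, the intersection is x = 2. The error treats the 'or' cases as 'and' requirements. The correct conclusion is that x = 2 is the unique solution, not that no solution exists.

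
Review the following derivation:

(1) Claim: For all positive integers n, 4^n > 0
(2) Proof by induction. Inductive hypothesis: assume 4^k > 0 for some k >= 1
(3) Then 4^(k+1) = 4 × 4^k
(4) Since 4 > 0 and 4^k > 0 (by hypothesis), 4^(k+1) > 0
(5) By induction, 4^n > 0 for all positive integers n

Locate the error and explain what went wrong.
Step 5: By induction, 4^n > 0 for all positive integers n

Step 5 concludes the proof by induction, but no base case was ever established. A valid induction proof requires: (1) a base case proving 4^1 > 0, and (2) an inductive step showing IF 4^k > 0 THEN 4^(k+1) > 0. Steps 2-4 correctly establish the inductive step, but without the base case the conclusion in step 5 does not follow.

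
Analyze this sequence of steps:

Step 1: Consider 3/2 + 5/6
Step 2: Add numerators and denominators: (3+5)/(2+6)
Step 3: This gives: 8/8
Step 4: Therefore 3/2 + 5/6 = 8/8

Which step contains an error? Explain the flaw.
Step 2: Add numerators and denominators: (3+5)/(2+6)

Step 2 incorrectly adds fractions by separately adding numerators and denominators. This is wrong. The correct method requires a common denominator: 3/2 + 5/6 = (3×6 + 5×2)/(2×6) = 28/12 = 7/3. The method used gives 8/8, which is different.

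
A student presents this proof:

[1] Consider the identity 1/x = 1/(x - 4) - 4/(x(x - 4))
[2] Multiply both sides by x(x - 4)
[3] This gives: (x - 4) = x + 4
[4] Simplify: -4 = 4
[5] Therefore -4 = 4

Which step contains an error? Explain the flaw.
Step 3: This gives: (x - 4) = x + 4

Step 3 makes a sign error when clearing denominators. Multiplying -4/(x(x - 4)) by x(x - 4) gives -4, not +4. The correct result is (x - 4) = x - 4, which is trivially true, not (x - 4) = x + 4. (Step 1 is a valid identity: 1/(x - 4) - 4/(x(x - 4)) = (x - 4)/(x(x - 4)) = 1/x.)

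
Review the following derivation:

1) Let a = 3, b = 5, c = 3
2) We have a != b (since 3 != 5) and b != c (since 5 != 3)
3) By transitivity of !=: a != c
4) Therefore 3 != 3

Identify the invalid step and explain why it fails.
Step 3: By transitivity of !=: a != c

Step 3 incorrectly applies transitivity to the '!=' relation. Transitivity states: if a R b and b R c, then a R c. However, '!=' is not transitive. Counterexample: 3 != 5 and 5 != 3, but 3 = 3 (both equal 3). Transitivity holds for relations like <, <=, =, but not for !=.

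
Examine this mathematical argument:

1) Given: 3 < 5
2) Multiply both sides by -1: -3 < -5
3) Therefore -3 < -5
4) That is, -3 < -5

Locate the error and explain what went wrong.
Step 2: Multiply both sides by -1: -3 < -5

Step 2 multiplies both sides by -1 but fails to reverse the inequality sign. When multiplying (or dividing) an inequality by a negative number, the direction must be reversed. Since 3 < 5, we should get -3 > -5, i.e., -3 > -5.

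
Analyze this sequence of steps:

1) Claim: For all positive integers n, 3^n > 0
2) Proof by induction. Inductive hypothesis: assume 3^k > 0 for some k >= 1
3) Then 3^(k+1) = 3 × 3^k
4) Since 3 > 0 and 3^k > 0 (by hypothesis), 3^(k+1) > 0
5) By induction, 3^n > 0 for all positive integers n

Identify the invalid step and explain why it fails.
Step 5: By induction, 3^n > 0 for all positive integers n

Step 5 concludes the proof by induction, but no base case was ever established. A valid induction proof requires: (1) a base case proving 3^1 > 0, and (2) an inductive step showing IF 3^k > 0 THEN 3^(k+1) > 0. Steps 2-4 correctly establish the inductive step, but without the base case the conclusion in step 5 does not follow.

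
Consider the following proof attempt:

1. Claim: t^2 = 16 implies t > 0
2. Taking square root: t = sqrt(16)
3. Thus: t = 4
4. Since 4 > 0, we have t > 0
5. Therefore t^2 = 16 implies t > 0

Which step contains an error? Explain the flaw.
Step 2: Taking square root: t = sqrt(16)

Step 2 takes the square root and assumes the positive root only. The equation t^2 = 16 actually has two solutions: t = 4 and t = -4. The proof silently assumes t > 0 without justification, then uses this assumption to conclude t > 0, which is circular. The counterexample t = -4 shows the claim is false.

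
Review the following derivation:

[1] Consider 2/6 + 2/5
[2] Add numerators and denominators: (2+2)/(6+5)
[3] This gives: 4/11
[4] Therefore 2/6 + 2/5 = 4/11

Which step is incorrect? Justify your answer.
Step 2: Add numerators and denominators: (2+2)/(6+5)

Step 2 incorrectly adds fractions by separately adding numerators and denominators. This is wrong. The correct method requires a common denominator: 2/6 + 2/5 = (2×5 + 2×6)/(6×5) = 22/30 = 11/15. The method used gives 4/11, which is different.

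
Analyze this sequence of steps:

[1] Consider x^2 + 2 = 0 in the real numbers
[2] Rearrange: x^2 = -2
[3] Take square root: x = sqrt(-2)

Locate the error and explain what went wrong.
Step 3: Take square root: x = sqrt(-2)

Step 3 takes the square root of -2, which is negative. In the real number system, the square root of a negative number is undefined. The equation x^2 + 2 = 0 has no real solutions. Square roots of negative numbers only exist in the complex numbers.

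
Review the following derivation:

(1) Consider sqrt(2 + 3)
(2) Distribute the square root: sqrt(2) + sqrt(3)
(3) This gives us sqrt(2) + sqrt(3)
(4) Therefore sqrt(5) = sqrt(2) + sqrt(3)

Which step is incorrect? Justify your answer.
Step 2: Distribute the square root: sqrt(2) + sqrt(3)

Step 2 incorrectly 'distributes' the square root over addition. The square root function does not distribute: sqrt(a + b) ≠ sqrt(a) + sqrt(b). In fact, sqrt(2 + 3) = sqrt(5) ≈ 2.2361, while sqrt(2) + sqrt(3) ≈ 3.1463.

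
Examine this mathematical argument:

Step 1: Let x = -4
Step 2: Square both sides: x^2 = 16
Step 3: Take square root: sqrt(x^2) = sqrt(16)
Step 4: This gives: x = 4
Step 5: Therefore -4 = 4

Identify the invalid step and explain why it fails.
Step 4: This gives: x = 4

Step 4 incorrectly states that sqrt(x^2) = x. The correct identity is sqrt(x^2) = |x|. Since x = -4 < 0, we have sqrt(x^2) = |-4| = 4, not x = -4.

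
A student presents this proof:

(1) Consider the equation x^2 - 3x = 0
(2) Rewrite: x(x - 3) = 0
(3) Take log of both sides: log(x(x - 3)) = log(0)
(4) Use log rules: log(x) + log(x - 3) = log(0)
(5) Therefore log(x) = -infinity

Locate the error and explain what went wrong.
Step 3: Take log of both sides: log(x(x - 3)) = log(0)

Step 3 takes the logarithm of both sides, resulting in log(0) on the right side. The logarithm is only defined for positive numbers; log(0) is undefined (approaches negative infinity). This operation is invalid.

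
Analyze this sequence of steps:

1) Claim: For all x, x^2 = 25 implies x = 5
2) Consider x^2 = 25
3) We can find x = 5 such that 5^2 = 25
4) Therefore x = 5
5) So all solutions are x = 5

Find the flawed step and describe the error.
Step 4: Therefore x = 5

Step 4 incorrectly concludes that x = 5 is the only solution. The proof shows that x = 5 is A solution (existence), but does not show it is the ONLY solution (uniqueness). In fact, x = -5 is also a solution since (-5)^2 = 25. Finding one solution doesn't prove there are no others.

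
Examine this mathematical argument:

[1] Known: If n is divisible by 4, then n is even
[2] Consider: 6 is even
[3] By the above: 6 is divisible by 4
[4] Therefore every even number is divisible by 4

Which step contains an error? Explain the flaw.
Step 3: By the above: 6 is divisible by 4

Step 3 commits the fallacy of affirming the consequent. The known fact 'divisible by 4 → even' does NOT imply 'even → divisible by 4'. That would be the converse, which is false. For example, 6 is even but 6 ÷ 4 = 1.50, which is not an integer.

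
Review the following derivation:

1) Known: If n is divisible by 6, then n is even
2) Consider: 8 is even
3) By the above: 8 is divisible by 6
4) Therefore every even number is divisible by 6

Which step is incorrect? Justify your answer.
Step 3: By the above: 8 is divisible by 6

Step 3 commits the fallacy of affirming the consequent. The known fact 'divisible by 6 → even' does NOT imply 'even → divisible by 6'. That would be the converse, which is false. For example, 8 is even but 8 ÷ 6 = 1.33, which is not an integer.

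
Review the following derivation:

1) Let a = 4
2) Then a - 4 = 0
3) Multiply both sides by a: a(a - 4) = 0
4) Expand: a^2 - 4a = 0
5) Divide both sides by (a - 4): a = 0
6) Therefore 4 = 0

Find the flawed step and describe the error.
Step 5: Divide both sides by (a - 4): a = 0

Step 5 divides both sides by (a - 4). However, since a = 4, we have (a - 4) = 0. Division by zero is undefined, making this step invalid.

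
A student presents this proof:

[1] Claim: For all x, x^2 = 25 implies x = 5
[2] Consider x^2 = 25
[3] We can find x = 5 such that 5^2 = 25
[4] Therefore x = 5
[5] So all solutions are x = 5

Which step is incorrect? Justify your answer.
Step 4: Therefore x = 5

Step 4 incorrectly concludes that x = 5 is the only solution. The proof shows that x = 5 is A solution (existence), but does not show it is the ONLY solution (uniqueness). In fact, x = -5 is also a solution since (-5)^2 = 25. Finding one solution doesn't prove there are no others.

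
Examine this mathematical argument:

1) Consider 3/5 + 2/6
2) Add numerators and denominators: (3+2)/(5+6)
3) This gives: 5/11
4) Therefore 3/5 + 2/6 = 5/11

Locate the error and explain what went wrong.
Step 2: Add numerators and denominators: (3+2)/(5+6)

Step 2 incorrectly adds fractions by separately adding numerators and denominators. This is wrong. The correct method requires a common denominator: 3/5 + 2/6 = (3×6 + 2×5)/(5×6) = 28/30 = 14/15. The method used gives 5/11, which is different.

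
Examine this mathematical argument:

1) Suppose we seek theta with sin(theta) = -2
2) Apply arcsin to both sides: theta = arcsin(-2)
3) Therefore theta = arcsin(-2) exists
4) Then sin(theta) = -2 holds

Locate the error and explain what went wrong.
Step 2: Apply arcsin to both sides: theta = arcsin(-2)

Step 2 applies arcsin to -2. However, arcsin(x) is only defined for x in [-1, 1] because sin(theta) can only produce values in that range. Since |-2| > 1, arcsin(-2) is undefined. There is no angle whose sine equals -2.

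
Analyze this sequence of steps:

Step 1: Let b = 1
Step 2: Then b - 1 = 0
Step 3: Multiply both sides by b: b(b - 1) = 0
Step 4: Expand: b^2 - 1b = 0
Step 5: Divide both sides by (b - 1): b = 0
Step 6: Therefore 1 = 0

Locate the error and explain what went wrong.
Step 5: Divide both sides by (b - 1): b = 0

Step 5 divides both sides by (b - 1). However, since b = 1, we have (b - 1) = 0. Division by zero is undefined, making this step invalid.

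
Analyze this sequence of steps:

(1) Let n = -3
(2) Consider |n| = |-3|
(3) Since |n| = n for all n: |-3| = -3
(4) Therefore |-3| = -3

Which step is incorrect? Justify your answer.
Step 3: Since |n| = n for all n: |-3| = -3

Step 3 incorrectly states that |n| = n for all n. The correct definition is |n| = n when n >= 0, and |n| = -n when n < 0. Since -3 < 0, we have |-3| = -(-3) = 3, not -3.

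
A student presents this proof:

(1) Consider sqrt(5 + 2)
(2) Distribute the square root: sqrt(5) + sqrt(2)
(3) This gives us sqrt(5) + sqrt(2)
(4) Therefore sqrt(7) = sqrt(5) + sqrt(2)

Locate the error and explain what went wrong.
Step 2: Distribute the square root: sqrt(5) + sqrt(2)

Step 2 incorrectly 'distributes' the square root over addition. The square root function does not distribute: sqrt(a + b) ≠ sqrt(a) + sqrt(b). In fact, sqrt(5 + 2) = sqrt(7) ≈ 2.6458, while sqrt(5) + sqrt(2) ≈ 3.6503.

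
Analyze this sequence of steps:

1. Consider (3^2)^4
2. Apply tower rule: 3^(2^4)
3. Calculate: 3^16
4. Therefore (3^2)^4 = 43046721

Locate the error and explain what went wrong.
Step 2: Apply tower rule: 3^(2^4)

Step 2 incorrectly states that (a^b)^c = a^(b^c). The correct rule is (a^b)^c = a^(b×c). The actual value is (3^2)^4 = 3^8 = 6561, not 3^16 = 43046721.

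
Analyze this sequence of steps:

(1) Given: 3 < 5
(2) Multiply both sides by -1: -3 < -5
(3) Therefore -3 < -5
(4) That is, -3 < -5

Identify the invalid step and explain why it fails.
Step 2: Multiply both sides by -1: -3 < -5

Step 2 multiplies both sides by -1 but fails to reverse the inequality sign. When multiplying (or dividing) an inequality by a negative number, the direction must be reversed. Since 3 < 5, we should get -3 > -5, i.e., -3 > -5.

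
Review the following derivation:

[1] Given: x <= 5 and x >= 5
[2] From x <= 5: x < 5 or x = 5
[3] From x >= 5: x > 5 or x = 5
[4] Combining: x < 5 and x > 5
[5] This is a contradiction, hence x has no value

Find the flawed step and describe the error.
Step 4: Combining: x < 5 and x > 5

Step 4 incorrectly combines the conditions. From x <= 5 and x >= 5, the intersection is x = 5. The error treats the 'or' cases as 'and' requirements. The correct conclusion is that x = 5 is the unique solution, not that no solution exists.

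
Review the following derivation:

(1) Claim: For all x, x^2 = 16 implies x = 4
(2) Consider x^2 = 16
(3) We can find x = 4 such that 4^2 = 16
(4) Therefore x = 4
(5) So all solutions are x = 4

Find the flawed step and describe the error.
Step 4: Therefore x = 4

Step 4 incorrectly concludes that x = 4 is the only solution. The proof shows that x = 4 is A solution (existence), but does not show it is the ONLY solution (uniqueness). In fact, x = -4 is also a solution since (-4)^2 = 16. Finding one solution doesn't prove there are no others.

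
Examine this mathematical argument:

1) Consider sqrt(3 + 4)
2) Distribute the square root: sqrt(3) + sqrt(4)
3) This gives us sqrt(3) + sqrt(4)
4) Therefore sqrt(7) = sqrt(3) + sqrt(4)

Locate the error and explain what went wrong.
Step 2: Distribute the square root: sqrt(3) + sqrt(4)

Step 2 incorrectly 'distributes' the square root over addition. The square root function does not distribute: sqrt(a + b) ≠ sqrt(a) + sqrt(b). In fact, sqrt(3 + 4) = sqrt(7) ≈ 2.6458, while sqrt(3) + sqrt(4) ≈ 3.7321.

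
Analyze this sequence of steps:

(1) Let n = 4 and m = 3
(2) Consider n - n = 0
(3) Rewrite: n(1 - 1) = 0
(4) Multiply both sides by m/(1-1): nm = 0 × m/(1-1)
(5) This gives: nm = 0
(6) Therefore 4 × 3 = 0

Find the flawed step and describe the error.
Step 4: Multiply both sides by m/(1-1): nm = 0 × m/(1-1)

Step 4 multiplies both sides by m/(1-1). However, 1-1 = 0, so this is multiplication by m/0, which is undefined. We cannot multiply by an undefined expression.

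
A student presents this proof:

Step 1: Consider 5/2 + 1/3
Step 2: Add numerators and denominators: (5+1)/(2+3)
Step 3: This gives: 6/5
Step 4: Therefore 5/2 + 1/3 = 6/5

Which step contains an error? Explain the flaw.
Step 2: Add numerators and denominators: (5+1)/(2+3)

Step 2 incorrectly adds fractions by separately adding numerators and denominators. This is wrong. The correct method requires a common denominator: 5/2 + 1/3 = (5×3 + 1×2)/(2×3) = 17/6 = 17/6. The method used gives 6/5, which is different.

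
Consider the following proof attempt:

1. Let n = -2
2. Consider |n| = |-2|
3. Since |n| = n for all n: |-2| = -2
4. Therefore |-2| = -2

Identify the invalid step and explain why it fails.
Step 3: Since |n| = n for all n: |-2| = -2

Step 3 incorrectly states that |n| = n for all n. The correct definition is |n| = n when n >= 0, and |n| = -n when n < 0. Since -2 < 0, we have |-2| = -(-2) = 2, not -2.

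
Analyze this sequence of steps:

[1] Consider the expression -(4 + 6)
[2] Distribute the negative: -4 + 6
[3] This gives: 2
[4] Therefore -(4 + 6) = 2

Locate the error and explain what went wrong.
Step 2: Distribute the negative: -4 + 6

Step 2 incorrectly distributes the negative sign. The correct distribution is -(4 + 6) = -4 - 6 = -10. The negative must be applied to both terms, not just the first. The error treats -(4 + 6) as -4 + 6, which equals 2 instead of -10.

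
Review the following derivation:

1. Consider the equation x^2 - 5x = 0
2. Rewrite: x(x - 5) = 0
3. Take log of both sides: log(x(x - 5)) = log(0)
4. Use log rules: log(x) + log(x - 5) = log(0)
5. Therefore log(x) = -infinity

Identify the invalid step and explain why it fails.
Step 3: Take log of both sides: log(x(x - 5)) = log(0)

Step 3 takes the logarithm of both sides, resulting in log(0) on the right side. The logarithm is only defined for positive numbers; log(0) is undefined (approaches negative infinity). This operation is invalid.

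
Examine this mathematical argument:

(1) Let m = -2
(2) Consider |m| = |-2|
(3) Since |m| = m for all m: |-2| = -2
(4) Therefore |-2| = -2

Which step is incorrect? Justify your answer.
Step 3: Since |m| = m for all m: |-2| = -2

Step 3 incorrectly states that |m| = m for all m. The correct definition is |m| = m when m >= 0, and |m| = -m when m < 0. Since -2 < 0, we have |-2| = -(-2) = 2, not -2.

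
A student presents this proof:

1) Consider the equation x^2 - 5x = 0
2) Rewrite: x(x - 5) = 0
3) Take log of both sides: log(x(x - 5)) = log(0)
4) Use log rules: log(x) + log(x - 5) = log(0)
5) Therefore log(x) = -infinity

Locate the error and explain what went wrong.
Step 3: Take log of both sides: log(x(x - 5)) = log(0)

Step 3 takes the logarithm of both sides, resulting in log(0) on the right side. The logarithm is only defined for positive numbers; log(0) is undefined (approaches negative infinity). This operation is invalid.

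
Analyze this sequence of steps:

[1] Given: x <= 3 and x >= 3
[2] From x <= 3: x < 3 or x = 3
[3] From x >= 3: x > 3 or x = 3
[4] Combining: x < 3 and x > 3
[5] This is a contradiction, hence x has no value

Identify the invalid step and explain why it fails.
Step 4: Combining: x < 3 and x > 3

Step 4 incorrectly combines the conditions. From x <= 3 and x >= 3, the intersection is x = 3. The error treats the 'or' cases as 'and' requirements. The correct conclusion is that x = 3 is the unique solution, not that no solution exists.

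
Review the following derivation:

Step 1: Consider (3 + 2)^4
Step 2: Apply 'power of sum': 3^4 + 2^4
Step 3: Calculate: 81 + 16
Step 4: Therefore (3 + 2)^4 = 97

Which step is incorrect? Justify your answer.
Step 2: Apply 'power of sum': 3^4 + 2^4

Step 2 incorrectly applies a non-existent rule '(a+b)^n = a^n + b^n'. This is false in general. The correct expansion uses the binomial theorem. The actual value is (3 + 2)^4 = 5^4 = 625, not 97.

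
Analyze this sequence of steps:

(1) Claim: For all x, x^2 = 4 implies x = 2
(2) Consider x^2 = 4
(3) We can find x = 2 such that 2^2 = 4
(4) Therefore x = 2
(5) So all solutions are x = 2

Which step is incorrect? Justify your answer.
Step 4: Therefore x = 2

Step 4 incorrectly concludes that x = 2 is the only solution. The proof shows that x = 2 is A solution (existence), but does not show it is the ONLY solution (uniqueness). In fact, x = -2 is also a solution since (-2)^2 = 4. Finding one solution doesn't prove there are no others.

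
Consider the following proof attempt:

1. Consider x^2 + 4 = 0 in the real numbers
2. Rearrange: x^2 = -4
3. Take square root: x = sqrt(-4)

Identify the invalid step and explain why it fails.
Step 3: Take square root: x = sqrt(-4)

Step 3 takes the square root of -4, which is negative. In the real number system, the square root of a negative number is undefined. The equation x^2 + 4 = 0 has no real solutions. Square roots of negative numbers only exist in the complex numbers.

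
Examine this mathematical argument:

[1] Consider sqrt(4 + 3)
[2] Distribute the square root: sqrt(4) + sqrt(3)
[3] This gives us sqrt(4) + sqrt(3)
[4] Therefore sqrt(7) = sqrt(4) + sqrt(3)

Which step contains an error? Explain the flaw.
Step 2: Distribute the square root: sqrt(4) + sqrt(3)

Step 2 incorrectly 'distributes' the square root over addition. The square root function does not distribute: sqrt(a + b) ≠ sqrt(a) + sqrt(b). In fact, sqrt(4 + 3) = sqrt(7) ≈ 2.6458, while sqrt(4) + sqrt(3) ≈ 3.7321.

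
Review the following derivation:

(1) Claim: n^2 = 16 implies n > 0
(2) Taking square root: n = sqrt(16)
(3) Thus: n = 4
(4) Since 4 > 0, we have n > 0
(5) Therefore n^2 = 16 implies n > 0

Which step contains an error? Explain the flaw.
Step 2: Taking square root: n = sqrt(16)

Step 2 takes the square root and assumes the positive root only. The equation n^2 = 16 actually has two solutions: n = 4 and n = -4. The proof silently assumes n > 0 without justification, then uses this assumption to conclude n > 0, which is circular. The counterexample n = -4 shows the claim is false.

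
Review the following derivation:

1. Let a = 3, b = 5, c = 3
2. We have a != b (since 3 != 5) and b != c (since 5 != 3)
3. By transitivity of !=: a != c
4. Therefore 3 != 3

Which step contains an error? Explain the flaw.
Step 3: By transitivity of !=: a != c

Step 3 incorrectly applies transitivity to the '!=' relation. Transitivity states: if a R b and b R c, then a R c. However, '!=' is not transitive. Counterexample: 3 != 5 and 5 != 3, but 3 = 3 (both equal 3). Transitivity holds for relations like <, <=, =, but not for !=.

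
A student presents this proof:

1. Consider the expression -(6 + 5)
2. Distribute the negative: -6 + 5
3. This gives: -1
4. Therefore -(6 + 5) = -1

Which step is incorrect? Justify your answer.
Step 2: Distribute the negative: -6 + 5

Step 2 incorrectly distributes the negative sign. The correct distribution is -(6 + 5) = -6 - 5 = -11. The negative must be applied to both terms, not just the first. The error treats -(6 + 5) as -6 + 5, which equals -1 instead of -11.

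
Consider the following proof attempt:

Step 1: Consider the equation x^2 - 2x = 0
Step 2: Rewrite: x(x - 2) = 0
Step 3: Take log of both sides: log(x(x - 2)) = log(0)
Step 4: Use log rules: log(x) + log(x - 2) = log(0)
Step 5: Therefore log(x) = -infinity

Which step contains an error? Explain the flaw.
Step 3: Take log of both sides: log(x(x - 2)) = log(0)

Step 3 takes the logarithm of both sides, resulting in log(0) on the right side. The logarithm is only defined for positive numbers; log(0) is undefined (approaches negative infinity). This operation is invalid.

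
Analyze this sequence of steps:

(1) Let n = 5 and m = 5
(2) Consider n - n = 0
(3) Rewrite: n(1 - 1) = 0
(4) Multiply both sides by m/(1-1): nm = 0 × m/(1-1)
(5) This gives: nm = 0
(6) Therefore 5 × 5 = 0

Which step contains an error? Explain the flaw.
Step 4: Multiply both sides by m/(1-1): nm = 0 × m/(1-1)

Step 4 multiplies both sides by m/(1-1). However, 1-1 = 0, so this is multiplication by m/0, which is undefined. We cannot multiply by an undefined expression.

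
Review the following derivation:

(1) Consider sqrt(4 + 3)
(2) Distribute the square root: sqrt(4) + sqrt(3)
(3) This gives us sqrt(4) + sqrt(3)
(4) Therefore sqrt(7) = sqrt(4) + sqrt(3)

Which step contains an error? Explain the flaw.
Step 2: Distribute the square root: sqrt(4) + sqrt(3)

Step 2 incorrectly 'distributes' the square root over addition. The square root function does not distribute: sqrt(a + b) ≠ sqrt(a) + sqrt(b). In fact, sqrt(4 + 3) = sqrt(7) ≈ 2.6458, while sqrt(4) + sqrt(3) ≈ 3.7321.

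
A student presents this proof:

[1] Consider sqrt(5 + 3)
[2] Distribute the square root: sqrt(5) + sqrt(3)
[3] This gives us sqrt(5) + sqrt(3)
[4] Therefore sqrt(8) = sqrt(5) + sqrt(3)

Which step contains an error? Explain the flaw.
Step 2: Distribute the square root: sqrt(5) + sqrt(3)

Step 2 incorrectly 'distributes' the square root over addition. The square root function does not distribute: sqrt(a + b) ≠ sqrt(a) + sqrt(b). In fact, sqrt(5 + 3) = sqrt(8) ≈ 2.8284, while sqrt(5) + sqrt(3) ≈ 3.9681.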